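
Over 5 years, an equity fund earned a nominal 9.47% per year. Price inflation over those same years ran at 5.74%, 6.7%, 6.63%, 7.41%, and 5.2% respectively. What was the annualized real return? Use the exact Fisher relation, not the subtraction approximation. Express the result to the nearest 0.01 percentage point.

2.95%

Cumulative inflation factor: 1.0574 × 1.067 × 1.0663 × 1.0741 × 1.052 ≈ 1.35939.
Nominal growth factor: 1.57208. Real growth factor = 1.57208 / 1.35939 ≈ 1.15646.
Annualized: 1.15646^(1/5) − 1 ≈ 0.02950.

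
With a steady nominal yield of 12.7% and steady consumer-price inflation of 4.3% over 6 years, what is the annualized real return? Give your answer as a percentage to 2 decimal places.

With constant rates the annual real return is the same each year: (1+12.7%)/(1+4.3%) − 1 = 0.08054.

8.05%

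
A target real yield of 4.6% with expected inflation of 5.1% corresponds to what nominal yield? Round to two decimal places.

9.93%

By the Fisher equation, 1 + r_nom = (1 + 4.6%)(1 + 5.1%) = 1.046 × 1.051 = 1.099346.
So r_nom = 9.9346%.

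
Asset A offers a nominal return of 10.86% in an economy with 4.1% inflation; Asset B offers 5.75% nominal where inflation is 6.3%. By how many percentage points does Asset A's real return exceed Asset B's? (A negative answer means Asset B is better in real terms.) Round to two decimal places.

Asset A real return: 1.1086/1.041 − 1 = 6.494%.
Asset B real return: 1.0575/1.063 − 1 = -0.517%.
Difference: 6.494 − (-0.517) = 7.011 pp.

7.01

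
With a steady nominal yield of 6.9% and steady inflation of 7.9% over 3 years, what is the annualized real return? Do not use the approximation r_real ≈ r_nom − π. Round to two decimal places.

With constant rates the annual real return is the same each year: (1+6.9%)/(1+7.9%) − 1 = -0.00927.

-0.93%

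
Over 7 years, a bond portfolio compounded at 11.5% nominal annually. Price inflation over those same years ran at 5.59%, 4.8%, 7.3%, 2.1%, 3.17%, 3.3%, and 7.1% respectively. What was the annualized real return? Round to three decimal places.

Cumulative inflation factor: 1.0559 × 1.048 × 1.073 × 1.021 × 1.0317 × 1.033 × 1.071 ≈ 1.38373.
Nominal growth factor: 2.14252. Real growth factor = 2.14252 / 1.38373 ≈ 1.54836.
Annualized: 1.54836^(1/7) − 1 ≈ 0.06445.

6.445%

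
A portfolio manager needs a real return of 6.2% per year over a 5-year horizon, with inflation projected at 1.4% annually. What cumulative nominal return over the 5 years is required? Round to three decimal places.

Required annual nominal rate: (1+6.2%)(1+1.4%) − 1 = 7.6868%.
Cumulative over 5 years: (1 + 0.076868)^5 − 1 ≈ 0.44815.

44.815%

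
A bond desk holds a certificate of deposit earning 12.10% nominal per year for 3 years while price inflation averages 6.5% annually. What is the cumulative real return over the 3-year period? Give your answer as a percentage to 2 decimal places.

16.62%

The annual real rate is (1+12.10%)/(1+6.5%) − 1 = 5.2582%.
Compounded over 3 years: (1 + 0.052582)^3 − 1 ≈ 0.16619.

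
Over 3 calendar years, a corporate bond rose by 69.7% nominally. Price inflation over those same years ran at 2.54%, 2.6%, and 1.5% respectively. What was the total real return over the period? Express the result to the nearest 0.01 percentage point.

Cumulative inflation factor: 1.0254 × 1.026 × 1.015 ≈ 1.06784.
Nominal growth factor: 1.69700. Real growth factor = 1.69700 / 1.06784 ≈ 1.58919.
Total real return ≈ 58.9187%.

58.92%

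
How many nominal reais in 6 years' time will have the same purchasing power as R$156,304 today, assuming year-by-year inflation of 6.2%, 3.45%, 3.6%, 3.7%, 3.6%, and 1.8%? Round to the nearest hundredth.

R$194,567.88

Cumulative price-level factor: 1.062 × 1.0345 × 1.036 × 1.037 × 1.036 × 1.018 ≈ 1.2448042344.
The nominal amount required is R$156,304 scaled up by that factor.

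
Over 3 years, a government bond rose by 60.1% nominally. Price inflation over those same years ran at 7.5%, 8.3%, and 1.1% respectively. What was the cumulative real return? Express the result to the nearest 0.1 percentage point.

Cumulative inflation factor: 1.075 × 1.083 × 1.011 ≈ 1.17703.
Nominal growth factor: 1.60100. Real growth factor = 1.60100 / 1.17703 ≈ 1.36020.
Total real return ≈ 36.0202%.

36.0%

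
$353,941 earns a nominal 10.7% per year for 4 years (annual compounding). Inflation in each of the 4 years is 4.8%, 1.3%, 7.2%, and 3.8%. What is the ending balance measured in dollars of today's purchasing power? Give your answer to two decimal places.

Nominal value at maturity: $353,941 × (1 + 10.7%)^4 ≈ $531,522.14.
Price-level factor over 4 years: 1.048 × 1.013 × 1.072 × 1.038 ≈ 1.1813072433.
Dividing the nominal maturity value by the price-level factor gives the value in today's money.

$449,944.03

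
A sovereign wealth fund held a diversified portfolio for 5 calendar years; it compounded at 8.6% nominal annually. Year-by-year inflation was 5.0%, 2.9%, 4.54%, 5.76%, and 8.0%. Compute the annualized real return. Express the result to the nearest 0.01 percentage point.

Cumulative inflation factor: 1.050 × 1.029 × 1.0454 × 1.0576 × 1.080 ≈ 1.29013.
Nominal growth factor: 1.51060. Real growth factor = 1.51060 / 1.29013 ≈ 1.17089.
Annualized: 1.17089^(1/5) − 1 ≈ 0.03206.

3.21%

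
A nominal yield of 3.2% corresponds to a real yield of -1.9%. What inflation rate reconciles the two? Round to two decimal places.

From (1+r_nom) = (1+r_real)(1+π), we get 1+π = (1 + 3.2%)/(1 − 1.9%) = 1.032/0.981 ≈ 1.05199.
So π ≈ 5.1988%.

5.20%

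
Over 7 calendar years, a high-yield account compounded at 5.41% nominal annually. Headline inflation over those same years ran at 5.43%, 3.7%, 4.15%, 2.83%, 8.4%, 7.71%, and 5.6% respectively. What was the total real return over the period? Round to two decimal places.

Cumulative inflation factor: 1.0543 × 1.037 × 1.0415 × 1.0283 × 1.084 × 1.0771 × 1.056 ≈ 1.44368.
Nominal growth factor: 1.44601. Real growth factor = 1.44601 / 1.44368 ≈ 1.00162.
Total real return ≈ 0.1616%.

0.16%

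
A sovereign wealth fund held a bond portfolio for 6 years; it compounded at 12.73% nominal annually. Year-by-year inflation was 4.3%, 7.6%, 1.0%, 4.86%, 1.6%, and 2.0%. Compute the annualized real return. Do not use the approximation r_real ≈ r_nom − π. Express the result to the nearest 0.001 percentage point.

Cumulative inflation factor: 1.043 × 1.076 × 1.010 × 1.0486 × 1.016 × 1.020 ≈ 1.23175.
Nominal growth factor: 2.05228. Real growth factor = 2.05228 / 1.23175 ≈ 1.66615.
Annualized: 1.66615^(1/6) − 1 ≈ 0.08881.

8.881%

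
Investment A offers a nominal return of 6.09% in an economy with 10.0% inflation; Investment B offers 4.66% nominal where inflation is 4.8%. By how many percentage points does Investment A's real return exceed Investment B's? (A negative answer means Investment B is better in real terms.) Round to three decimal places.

-3.421

Investment A real return: 1.0609/1.100 − 1 = -3.5545%.
Investment B real return: 1.0466/1.048 − 1 = -0.1336%.
Difference: -3.5545 − (-0.1336) = -3.4209 pp.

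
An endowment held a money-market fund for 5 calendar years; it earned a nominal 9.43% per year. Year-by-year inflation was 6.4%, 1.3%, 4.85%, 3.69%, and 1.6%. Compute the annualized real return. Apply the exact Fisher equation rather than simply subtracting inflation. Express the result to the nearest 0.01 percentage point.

Cumulative inflation factor: 1.064 × 1.013 × 1.0485 × 1.0369 × 1.016 ≈ 1.19056.
Nominal growth factor: 1.56921. Real growth factor = 1.56921 / 1.19056 ≈ 1.31805.
Annualized: 1.31805^(1/5) − 1 ≈ 0.05678.

5.68%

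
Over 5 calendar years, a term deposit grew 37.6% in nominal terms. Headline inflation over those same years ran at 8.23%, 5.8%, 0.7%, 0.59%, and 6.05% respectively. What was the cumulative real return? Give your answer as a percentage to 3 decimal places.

Cumulative inflation factor: 1.0823 × 1.058 × 1.007 × 1.0059 × 1.0605 ≈ 1.23007.
Nominal growth factor: 1.37600. Real growth factor = 1.37600 / 1.23007 ≈ 1.11864.
Total real return ≈ 11.8640%.

11.864%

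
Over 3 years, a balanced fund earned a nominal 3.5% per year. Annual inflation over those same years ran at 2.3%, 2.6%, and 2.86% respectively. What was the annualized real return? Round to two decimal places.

0.89%

Cumulative inflation factor: 1.023 × 1.026 × 1.0286 ≈ 1.07962.
Nominal growth factor: 1.10872. Real growth factor = 1.10872 / 1.07962 ≈ 1.02696.
Annualized: 1.02696^(1/3) − 1 ≈ 0.00891.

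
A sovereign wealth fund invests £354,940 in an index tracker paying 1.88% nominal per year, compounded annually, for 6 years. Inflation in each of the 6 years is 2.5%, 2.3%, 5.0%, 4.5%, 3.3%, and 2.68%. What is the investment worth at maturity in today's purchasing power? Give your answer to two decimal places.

£325,235.01

Nominal value at maturity: £354,940 × (1 + 1.88%)^6 ≈ £396,906.82.
Price-level factor over 6 years: 1.025 × 1.023 × 1.050 × 1.045 × 1.033 × 1.0268 ≈ 1.2203692896.
The maturity value deflated by that factor is the answer in today's purchasing power.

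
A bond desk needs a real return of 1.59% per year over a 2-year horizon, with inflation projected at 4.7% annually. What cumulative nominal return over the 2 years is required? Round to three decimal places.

Required annual nominal rate: (1+1.59%)(1+4.7%) − 1 = 6.36473%.
Cumulative over 2 years: (1 + 0.0636473)^2 − 1 ≈ 0.13135.

13.135%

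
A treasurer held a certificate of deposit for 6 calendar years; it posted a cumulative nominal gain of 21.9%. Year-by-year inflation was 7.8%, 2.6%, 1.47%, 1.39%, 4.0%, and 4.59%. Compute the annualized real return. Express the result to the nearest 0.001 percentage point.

-0.254%

Cumulative inflation factor: 1.078 × 1.026 × 1.0147 × 1.0139 × 1.040 × 1.0459 ≈ 1.23772.
Nominal growth factor: 1.21900. Real growth factor = 1.21900 / 1.23772 ≈ 0.98488.
Annualized: 0.98488^(1/6) − 1 ≈ -0.00254.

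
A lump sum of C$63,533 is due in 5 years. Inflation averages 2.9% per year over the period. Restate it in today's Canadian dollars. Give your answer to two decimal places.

Price-level factor over 5 years: (1 + 2.9%)^5 ≈ 1.1536574469.
Purchasing power today: C$63,533 divided by that factor.

C$55,070.94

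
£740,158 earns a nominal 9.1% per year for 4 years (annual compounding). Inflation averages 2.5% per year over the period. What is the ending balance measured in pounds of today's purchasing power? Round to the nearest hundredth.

£950,009.57

Nominal value at maturity: £740,158 × (1 + 9.1%)^4 ≈ £1,048,632.81.
Price-level factor over 4 years: (1 + 2.5%)^4 ≈ 1.1038128906.
Dividing the nominal maturity value by the price-level factor gives the value in today's money.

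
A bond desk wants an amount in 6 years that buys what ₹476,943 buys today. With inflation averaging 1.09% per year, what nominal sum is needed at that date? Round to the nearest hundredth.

₹508,997.51

Cumulative price-level factor: (1+1.09%)^6 ≈ 1.0672082632.
The nominal amount required is ₹476,943 scaled up by that factor.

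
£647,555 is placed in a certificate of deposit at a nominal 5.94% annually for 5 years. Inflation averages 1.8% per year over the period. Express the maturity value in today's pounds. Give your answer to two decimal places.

£790,383.04

Nominal value at maturity: £647,555 × (1 + 5.94%)^5 ≈ £864,124.87.
Price-level factor over 5 years: (1 + 1.8%)^5 ≈ 1.0932988468.
The maturity value deflated by that factor is the answer in today's purchasing power.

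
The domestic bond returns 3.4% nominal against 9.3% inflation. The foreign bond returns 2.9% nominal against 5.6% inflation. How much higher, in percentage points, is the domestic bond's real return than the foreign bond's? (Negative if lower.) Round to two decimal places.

The domestic bond real return: 1.034/1.093 − 1 = -5.398%.
The foreign bond real return: 1.029/1.056 − 1 = -2.557%.
Difference: -5.398 − (-2.557) = -2.841 pp.

-2.84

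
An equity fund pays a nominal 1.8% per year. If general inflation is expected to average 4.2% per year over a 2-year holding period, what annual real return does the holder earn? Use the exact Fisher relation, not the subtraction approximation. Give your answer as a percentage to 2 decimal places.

With constant rates the annual real return is the same each year: (1+1.8%)/(1+4.2%) − 1 = -0.02303.

-2.30%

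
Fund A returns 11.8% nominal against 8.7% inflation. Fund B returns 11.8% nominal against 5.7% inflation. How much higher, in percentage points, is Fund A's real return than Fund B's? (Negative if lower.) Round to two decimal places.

-2.92

Fund A real return: 1.118/1.087 − 1 = 2.852%.
Fund B real return: 1.118/1.057 − 1 = 5.771%.
Difference: 2.852 − 5.771 = -2.919 pp.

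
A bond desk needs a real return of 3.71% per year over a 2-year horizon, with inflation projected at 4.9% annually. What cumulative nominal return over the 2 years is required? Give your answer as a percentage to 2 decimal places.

18.36%

Required annual nominal rate: (1+3.71%)(1+4.9%) − 1 = 8.79179%.
Cumulative over 2 years: (1 + 0.0879179)^2 − 1 ≈ 0.18357.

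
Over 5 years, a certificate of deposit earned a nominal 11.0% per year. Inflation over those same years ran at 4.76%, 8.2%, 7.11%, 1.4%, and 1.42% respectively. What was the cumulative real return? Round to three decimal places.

34.959%

Cumulative inflation factor: 1.0476 × 1.082 × 1.0711 × 1.014 × 1.0142 ≈ 1.24857.
Nominal growth factor: 1.68506. Real growth factor = 1.68506 / 1.24857 ≈ 1.34959.
Total real return ≈ 34.9586%.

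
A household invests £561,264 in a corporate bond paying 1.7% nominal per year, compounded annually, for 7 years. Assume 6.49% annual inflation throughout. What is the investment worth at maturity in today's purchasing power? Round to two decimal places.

Nominal value at maturity: £561,264 × (1 + 1.7%)^7 ≈ £631,558.90.
Price-level factor over 7 years: (1 + 6.49%)^7 ≈ 1.5529654339.
The maturity value deflated by that factor is the answer in today's purchasing power.

£406,679.30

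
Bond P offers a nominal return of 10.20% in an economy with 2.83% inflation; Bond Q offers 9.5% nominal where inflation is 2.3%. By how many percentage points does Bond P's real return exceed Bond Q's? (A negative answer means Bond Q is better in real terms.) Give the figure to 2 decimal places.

0.13

Bond P real return: 1.1020/1.0283 − 1 = 7.167%.
Bond Q real return: 1.095/1.023 − 1 = 7.038%.
Difference: 7.167 − 7.038 = 0.129 pp.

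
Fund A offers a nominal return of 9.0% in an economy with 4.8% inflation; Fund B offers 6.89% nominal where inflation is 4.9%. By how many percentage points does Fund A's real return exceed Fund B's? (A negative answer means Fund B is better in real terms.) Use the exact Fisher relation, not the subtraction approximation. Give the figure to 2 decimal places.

2.11

Fund A real return: 1.090/1.048 − 1 = 4.008%.
Fund B real return: 1.0689/1.049 − 1 = 1.897%.
Difference: 4.008 − 1.897 = 2.111 pp.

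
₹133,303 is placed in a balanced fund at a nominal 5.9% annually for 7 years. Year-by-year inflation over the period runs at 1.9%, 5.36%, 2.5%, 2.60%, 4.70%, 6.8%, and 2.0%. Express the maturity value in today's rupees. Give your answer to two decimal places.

₹154,622.38

Nominal value at maturity: ₹133,303 × (1 + 5.9%)^7 ≈ ₹199,118.51.
Price-level factor over 7 years: 1.019 × 1.0536 × 1.025 × 1.0260 × 1.0470 × 1.068 × 1.020 ≈ 1.2877728903.
The maturity value deflated by that factor is the answer in today's purchasing power.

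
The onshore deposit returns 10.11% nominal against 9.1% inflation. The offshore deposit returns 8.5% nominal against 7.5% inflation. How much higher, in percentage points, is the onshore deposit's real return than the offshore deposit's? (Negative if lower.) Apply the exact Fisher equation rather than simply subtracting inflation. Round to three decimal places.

-0.004

The onshore deposit real return: 1.1011/1.091 − 1 = 0.9258%.
The offshore deposit real return: 1.085/1.075 − 1 = 0.9302%.
Difference: 0.9258 − 0.9302 = -0.0044 pp.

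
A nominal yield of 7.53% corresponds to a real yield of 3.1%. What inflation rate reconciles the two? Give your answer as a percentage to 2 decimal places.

4.30%

From (1+r_nom) = (1+r_real)(1+π), we get 1+π = (1 + 7.53%)/(1 + 3.1%) = 1.0753/1.031 ≈ 1.04297.
So π ≈ 4.2968%.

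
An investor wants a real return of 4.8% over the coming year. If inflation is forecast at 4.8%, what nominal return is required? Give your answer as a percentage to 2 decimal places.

By the Fisher equation, 1 + r_nom = (1 + 4.8%)(1 + 4.8%) = 1.048 × 1.048 = 1.098304.
So r_nom = 9.8304%.

9.83%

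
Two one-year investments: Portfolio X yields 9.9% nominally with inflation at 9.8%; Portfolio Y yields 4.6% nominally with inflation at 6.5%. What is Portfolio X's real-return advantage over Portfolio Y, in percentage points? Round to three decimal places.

Portfolio X real return: 1.099/1.098 − 1 = 0.0911%.
Portfolio Y real return: 1.046/1.065 − 1 = -1.7840%.
Difference: 0.0911 − (-1.7840) = 1.8751 pp.

1.875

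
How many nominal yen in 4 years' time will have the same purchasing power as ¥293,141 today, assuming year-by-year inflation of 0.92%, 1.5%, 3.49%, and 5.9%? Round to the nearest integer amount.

Cumulative price-level factor: 1.0092 × 1.015 × 1.0349 × 1.059 ≈ 1.1226325526.
Multiplying ¥293,141 by the price-level factor gives the future nominal sum.

¥329,090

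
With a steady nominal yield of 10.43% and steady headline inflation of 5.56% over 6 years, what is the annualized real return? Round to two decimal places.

4.61%

With constant rates the annual real return is the same each year: (1+10.43%)/(1+5.56%) − 1 = 0.04613.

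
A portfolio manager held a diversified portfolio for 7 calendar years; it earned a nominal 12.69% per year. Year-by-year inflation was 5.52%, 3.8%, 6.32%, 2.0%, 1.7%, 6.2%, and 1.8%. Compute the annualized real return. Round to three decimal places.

8.473%

Cumulative inflation factor: 1.0552 × 1.038 × 1.0632 × 1.020 × 1.017 × 1.062 × 1.018 ≈ 1.30599.
Nominal growth factor: 2.30780. Real growth factor = 2.30780 / 1.30599 ≈ 1.76708.
Annualized: 1.76708^(1/7) − 1 ≈ 0.08473.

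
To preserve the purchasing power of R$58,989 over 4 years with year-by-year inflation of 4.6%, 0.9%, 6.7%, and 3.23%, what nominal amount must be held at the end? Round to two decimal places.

R$68,574.75

Cumulative price-level factor: 1.046 × 1.009 × 1.067 × 1.0323 ≈ 1.1625006316.
Multiplying R$58,989 by the price-level factor gives the future nominal sum.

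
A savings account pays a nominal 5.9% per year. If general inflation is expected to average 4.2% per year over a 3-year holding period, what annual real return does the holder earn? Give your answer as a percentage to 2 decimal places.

With constant rates the annual real return is the same each year: (1+5.9%)/(1+4.2%) − 1 = 0.01631.

1.63%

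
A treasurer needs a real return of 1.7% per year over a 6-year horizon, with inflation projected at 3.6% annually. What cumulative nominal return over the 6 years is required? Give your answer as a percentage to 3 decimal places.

Required annual nominal rate: (1+1.7%)(1+3.6%) − 1 = 5.3612%.
Cumulative over 6 years: (1 + 0.053612)^6 − 1 ≈ 0.36799.

36.799%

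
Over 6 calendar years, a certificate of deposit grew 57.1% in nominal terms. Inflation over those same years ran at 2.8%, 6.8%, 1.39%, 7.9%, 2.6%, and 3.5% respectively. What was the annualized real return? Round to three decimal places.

3.534%

Cumulative inflation factor: 1.028 × 1.068 × 1.0139 × 1.079 × 1.026 × 1.035 ≈ 1.27547.
Nominal growth factor: 1.57100. Real growth factor = 1.57100 / 1.27547 ≈ 1.23171.
Annualized: 1.23171^(1/6) − 1 ≈ 0.03534.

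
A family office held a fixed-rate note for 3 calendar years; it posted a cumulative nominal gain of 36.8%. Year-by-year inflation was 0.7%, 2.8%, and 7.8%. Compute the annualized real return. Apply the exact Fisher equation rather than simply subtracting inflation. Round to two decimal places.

Cumulative inflation factor: 1.007 × 1.028 × 1.078 ≈ 1.11594.
Nominal growth factor: 1.36800. Real growth factor = 1.36800 / 1.11594 ≈ 1.22587.
Annualized: 1.22587^(1/3) − 1 ≈ 0.07024.

7.02%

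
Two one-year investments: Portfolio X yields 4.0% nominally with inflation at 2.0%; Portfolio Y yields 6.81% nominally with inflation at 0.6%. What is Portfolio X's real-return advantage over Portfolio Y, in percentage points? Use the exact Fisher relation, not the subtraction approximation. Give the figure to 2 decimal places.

-4.21

Portfolio X real return: 1.040/1.020 − 1 = 1.961%.
Portfolio Y real return: 1.0681/1.006 − 1 = 6.173%.
Difference: 1.961 − 6.173 = -4.212 pp.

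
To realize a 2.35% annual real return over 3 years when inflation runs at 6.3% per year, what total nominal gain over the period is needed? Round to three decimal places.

Required annual nominal rate: (1+2.35%)(1+6.3%) − 1 = 8.79805%.
Cumulative over 3 years: (1 + 0.0879805)^3 − 1 ≈ 0.28784.

28.784%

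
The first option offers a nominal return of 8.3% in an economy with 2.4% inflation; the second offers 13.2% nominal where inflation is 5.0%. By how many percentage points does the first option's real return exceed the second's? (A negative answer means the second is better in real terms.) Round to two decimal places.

The first option real return: 1.083/1.024 − 1 = 5.762%.
The second real return: 1.132/1.050 − 1 = 7.810%.
Difference: 5.762 − 7.810 = -2.048 pp.

-2.05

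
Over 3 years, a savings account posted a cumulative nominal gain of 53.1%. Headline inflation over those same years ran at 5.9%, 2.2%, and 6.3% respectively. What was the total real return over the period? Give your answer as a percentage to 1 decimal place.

Cumulative inflation factor: 1.059 × 1.022 × 1.063 ≈ 1.15048.
Nominal growth factor: 1.53100. Real growth factor = 1.53100 / 1.15048 ≈ 1.33075.
Total real return ≈ 33.0746%.

33.1%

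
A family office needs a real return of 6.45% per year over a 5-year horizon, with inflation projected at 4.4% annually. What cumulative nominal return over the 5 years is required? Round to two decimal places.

69.52%

Required annual nominal rate: (1+6.45%)(1+4.4%) − 1 = 11.1338%.
Cumulative over 5 years: (1 + 0.111338)^5 − 1 ≈ 0.69524.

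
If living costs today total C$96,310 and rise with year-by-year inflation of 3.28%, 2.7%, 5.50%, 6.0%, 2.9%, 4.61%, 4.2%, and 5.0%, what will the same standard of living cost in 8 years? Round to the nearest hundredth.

C$134,543.27

Cumulative price-level factor: 1.0328 × 1.027 × 1.0550 × 1.060 × 1.029 × 1.0461 × 1.042 × 1.050 ≈ 1.3969812999.
The nominal amount required is C$96,310 scaled up by that factor.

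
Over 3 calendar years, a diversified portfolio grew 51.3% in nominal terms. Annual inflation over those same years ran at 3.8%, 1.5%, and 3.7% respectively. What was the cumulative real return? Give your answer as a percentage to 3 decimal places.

Cumulative inflation factor: 1.038 × 1.015 × 1.037 ≈ 1.09255.
Nominal growth factor: 1.51300. Real growth factor = 1.51300 / 1.09255 ≈ 1.38483.
Total real return ≈ 38.4831%.

38.483%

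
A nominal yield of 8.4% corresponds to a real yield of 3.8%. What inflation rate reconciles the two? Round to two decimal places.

4.43%

From (1+r_nom) = (1+r_real)(1+π), we get 1+π = (1 + 8.4%)/(1 + 3.8%) = 1.084/1.038 ≈ 1.04432.
So π ≈ 4.4316%.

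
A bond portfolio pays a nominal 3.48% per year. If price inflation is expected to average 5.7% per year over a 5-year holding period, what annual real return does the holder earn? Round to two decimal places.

-2.10%

With constant rates the annual real return is the same each year: (1+3.48%)/(1+5.7%) − 1 = -0.02100.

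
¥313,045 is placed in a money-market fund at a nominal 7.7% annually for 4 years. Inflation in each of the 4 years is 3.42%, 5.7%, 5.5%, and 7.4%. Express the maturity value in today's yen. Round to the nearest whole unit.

Nominal value at maturity: ¥313,045 × (1 + 7.7%)^4 ≈ ¥421,182.
Price-level factor over 4 years: 1.0342 × 1.057 × 1.055 × 1.074 ≈ 1.2386147907.
The maturity value deflated by that factor is the answer in today's purchasing power.

¥340,043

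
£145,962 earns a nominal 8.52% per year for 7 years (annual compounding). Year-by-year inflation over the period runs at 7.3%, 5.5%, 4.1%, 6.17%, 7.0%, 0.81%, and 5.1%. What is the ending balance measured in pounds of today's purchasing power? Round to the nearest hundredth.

Nominal value at maturity: £145,962 × (1 + 8.52%)^7 ≈ £258,707.07.
Price-level factor over 7 years: 1.073 × 1.055 × 1.041 × 1.0617 × 1.070 × 1.0081 × 1.051 ≈ 1.4183873095.
Dividing the nominal maturity value by the price-level factor gives the value in today's money.

£182,395.22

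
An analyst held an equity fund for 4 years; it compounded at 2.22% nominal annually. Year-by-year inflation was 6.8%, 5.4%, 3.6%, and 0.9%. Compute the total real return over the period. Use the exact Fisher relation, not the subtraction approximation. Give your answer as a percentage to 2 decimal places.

-7.21%

Cumulative inflation factor: 1.068 × 1.054 × 1.036 × 1.009 ≈ 1.17669.
Nominal growth factor: 1.09180. Real growth factor = 1.09180 / 1.17669 ≈ 0.92786.
Total real return ≈ -7.2144%.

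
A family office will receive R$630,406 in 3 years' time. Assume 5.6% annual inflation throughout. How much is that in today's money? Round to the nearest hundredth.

R$535,338.63

Price-level factor over 3 years: (1 + 5.6%)^3 = 1.177583616.
Purchasing power today: R$630,406 divided by that factor.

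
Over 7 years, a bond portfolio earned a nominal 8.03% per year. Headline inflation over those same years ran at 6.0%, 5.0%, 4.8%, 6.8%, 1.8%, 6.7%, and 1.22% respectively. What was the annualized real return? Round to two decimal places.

Cumulative inflation factor: 1.060 × 1.050 × 1.048 × 1.068 × 1.018 × 1.067 × 1.0122 ≈ 1.36964.
Nominal growth factor: 1.71716. Real growth factor = 1.71716 / 1.36964 ≈ 1.25373.
Annualized: 1.25373^(1/7) − 1 ≈ 0.03283.

3.28%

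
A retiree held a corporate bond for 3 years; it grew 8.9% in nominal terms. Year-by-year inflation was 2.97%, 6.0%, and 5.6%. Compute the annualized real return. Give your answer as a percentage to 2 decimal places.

Cumulative inflation factor: 1.0297 × 1.060 × 1.056 ≈ 1.15260.
Nominal growth factor: 1.08900. Real growth factor = 1.08900 / 1.15260 ≈ 0.94482.
Annualized: 0.94482^(1/3) − 1 ≈ -0.01874.

-1.87%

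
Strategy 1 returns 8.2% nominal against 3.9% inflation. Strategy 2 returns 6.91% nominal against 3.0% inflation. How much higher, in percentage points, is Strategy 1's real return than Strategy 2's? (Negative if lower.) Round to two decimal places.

0.34

Strategy 1 real return: 1.082/1.039 − 1 = 4.139%.
Strategy 2 real return: 1.0691/1.030 − 1 = 3.796%.
Difference: 4.139 − 3.796 = 0.343 pp.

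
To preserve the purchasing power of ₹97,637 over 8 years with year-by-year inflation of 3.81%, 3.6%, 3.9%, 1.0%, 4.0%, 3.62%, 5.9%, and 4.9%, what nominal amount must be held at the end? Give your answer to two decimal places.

Cumulative price-level factor: 1.0381 × 1.036 × 1.039 × 1.010 × 1.040 × 1.0362 × 1.059 × 1.049 ≈ 1.3510898872.
Multiplying ₹97,637 by the price-level factor gives the future nominal sum.

₹131,916.36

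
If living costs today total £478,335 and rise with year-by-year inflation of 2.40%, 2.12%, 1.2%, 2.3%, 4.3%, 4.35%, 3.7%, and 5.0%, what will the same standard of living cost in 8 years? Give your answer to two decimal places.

Cumulative price-level factor: 1.0240 × 1.0212 × 1.012 × 1.023 × 1.043 × 1.0435 × 1.037 × 1.050 ≈ 1.2829558940.
Multiplying £478,335 by the price-level factor gives the future nominal sum.

£613,682.71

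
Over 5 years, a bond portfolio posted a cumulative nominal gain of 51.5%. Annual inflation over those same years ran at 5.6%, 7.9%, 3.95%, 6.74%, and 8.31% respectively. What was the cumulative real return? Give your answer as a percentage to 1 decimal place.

Cumulative inflation factor: 1.056 × 1.079 × 1.0395 × 1.0674 × 1.0831 ≈ 1.36932.
Nominal growth factor: 1.51500. Real growth factor = 1.51500 / 1.36932 ≈ 1.10639.
Total real return ≈ 10.6387%.

10.6%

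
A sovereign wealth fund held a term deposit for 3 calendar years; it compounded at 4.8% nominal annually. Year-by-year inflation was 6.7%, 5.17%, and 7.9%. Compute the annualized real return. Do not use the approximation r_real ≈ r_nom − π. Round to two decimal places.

Cumulative inflation factor: 1.067 × 1.0517 × 1.079 ≈ 1.21081.
Nominal growth factor: 1.15102. Real growth factor = 1.15102 / 1.21081 ≈ 0.95062.
Annualized: 0.95062^(1/3) − 1 ≈ -0.01674.

-1.67%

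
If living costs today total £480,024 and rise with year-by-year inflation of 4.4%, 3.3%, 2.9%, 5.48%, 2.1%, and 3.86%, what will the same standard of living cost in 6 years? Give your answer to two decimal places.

£595,831.32

Cumulative price-level factor: 1.044 × 1.033 × 1.029 × 1.0548 × 1.021 × 1.0386 ≈ 1.2412531865.
The nominal amount required is £480,024 scaled up by that factor.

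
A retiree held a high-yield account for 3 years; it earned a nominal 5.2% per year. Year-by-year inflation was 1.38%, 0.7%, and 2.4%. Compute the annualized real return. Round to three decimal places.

Cumulative inflation factor: 1.0138 × 1.007 × 1.024 ≈ 1.04540.
Nominal growth factor: 1.16425. Real growth factor = 1.16425 / 1.04540 ≈ 1.11369.
Annualized: 1.11369^(1/3) − 1 ≈ 0.03655.

3.655%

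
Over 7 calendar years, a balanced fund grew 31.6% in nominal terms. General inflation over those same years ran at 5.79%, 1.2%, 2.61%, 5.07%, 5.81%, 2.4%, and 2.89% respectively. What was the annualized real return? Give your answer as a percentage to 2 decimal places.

Cumulative inflation factor: 1.0579 × 1.012 × 1.0261 × 1.0507 × 1.0581 × 1.024 × 1.0289 ≈ 1.28675.
Nominal growth factor: 1.31600. Real growth factor = 1.31600 / 1.28675 ≈ 1.02273.
Annualized: 1.02273^(1/7) − 1 ≈ 0.00322.

0.32%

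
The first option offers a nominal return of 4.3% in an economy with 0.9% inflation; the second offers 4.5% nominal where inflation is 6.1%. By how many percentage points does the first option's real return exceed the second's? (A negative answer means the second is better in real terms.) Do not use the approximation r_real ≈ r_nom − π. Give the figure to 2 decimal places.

The first option real return: 1.043/1.009 − 1 = 3.370%.
The second real return: 1.045/1.061 − 1 = -1.508%.
Difference: 3.370 − (-1.508) = 4.878 pp.

4.88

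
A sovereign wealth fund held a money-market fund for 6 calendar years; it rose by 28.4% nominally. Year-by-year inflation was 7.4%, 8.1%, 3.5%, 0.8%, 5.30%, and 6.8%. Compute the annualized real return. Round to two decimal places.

Cumulative inflation factor: 1.074 × 1.081 × 1.035 × 1.008 × 1.0530 × 1.068 ≈ 1.36217.
Nominal growth factor: 1.28400. Real growth factor = 1.28400 / 1.36217 ≈ 0.94262.
Annualized: 0.94262^(1/6) − 1 ≈ -0.00980.

-0.98%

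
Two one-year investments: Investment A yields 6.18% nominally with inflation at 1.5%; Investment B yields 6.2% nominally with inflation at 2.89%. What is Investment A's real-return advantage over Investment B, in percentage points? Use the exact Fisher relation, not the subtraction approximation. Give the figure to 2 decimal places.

Investment A real return: 1.0618/1.015 − 1 = 4.611%.
Investment B real return: 1.062/1.0289 − 1 = 3.217%.
Difference: 4.611 − 3.217 = 1.394 pp.

1.39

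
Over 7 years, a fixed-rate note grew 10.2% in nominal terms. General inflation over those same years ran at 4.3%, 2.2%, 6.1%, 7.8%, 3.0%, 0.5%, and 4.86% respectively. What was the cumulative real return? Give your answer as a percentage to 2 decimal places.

-16.73%

Cumulative inflation factor: 1.043 × 1.022 × 1.061 × 1.078 × 1.030 × 1.005 × 1.0486 ≈ 1.32337.
Nominal growth factor: 1.10200. Real growth factor = 1.10200 / 1.32337 ≈ 0.83272.
Total real return ≈ -16.7280%.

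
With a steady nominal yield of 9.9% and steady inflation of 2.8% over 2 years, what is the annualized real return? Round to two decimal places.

6.91%

With constant rates the annual real return is the same each year: (1+9.9%)/(1+2.8%) − 1 = 0.06907.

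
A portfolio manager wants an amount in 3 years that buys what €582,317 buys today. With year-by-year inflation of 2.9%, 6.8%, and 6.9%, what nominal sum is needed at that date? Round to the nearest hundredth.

Cumulative price-level factor: 1.029 × 1.068 × 1.069 = 1.174801068.
Multiplying €582,317 by the price-level factor gives the future nominal sum.

€684,106.63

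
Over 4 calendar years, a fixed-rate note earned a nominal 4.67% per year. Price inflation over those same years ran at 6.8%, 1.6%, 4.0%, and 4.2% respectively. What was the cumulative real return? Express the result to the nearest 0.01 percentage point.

2.08%

Cumulative inflation factor: 1.068 × 1.016 × 1.040 × 1.042 ≈ 1.17589.
Nominal growth factor: 1.20030. Real growth factor = 1.20030 / 1.17589 ≈ 1.02076.
Total real return ≈ 2.0758%.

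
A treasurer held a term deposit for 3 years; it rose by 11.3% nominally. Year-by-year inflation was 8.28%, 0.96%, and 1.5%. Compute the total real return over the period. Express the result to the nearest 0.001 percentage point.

Cumulative inflation factor: 1.0828 × 1.0096 × 1.015 ≈ 1.10959.
Nominal growth factor: 1.11300. Real growth factor = 1.11300 / 1.10959 ≈ 1.00307.
Total real return ≈ 0.3071%.

0.307%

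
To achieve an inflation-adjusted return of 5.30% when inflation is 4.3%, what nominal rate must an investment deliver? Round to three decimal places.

9.828%

By the Fisher equation, 1 + r_nom = (1 + 5.30%)(1 + 4.3%) = 1.0530 × 1.043 = 1.098279.
So r_nom = 9.8279%.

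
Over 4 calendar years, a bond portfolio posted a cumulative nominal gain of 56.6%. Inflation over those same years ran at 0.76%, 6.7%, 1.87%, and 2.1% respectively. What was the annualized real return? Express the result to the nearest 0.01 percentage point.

Cumulative inflation factor: 1.0076 × 1.067 × 1.0187 × 1.021 ≈ 1.11821.
Nominal growth factor: 1.56600. Real growth factor = 1.56600 / 1.11821 ≈ 1.40045.
Annualized: 1.40045^(1/4) − 1 ≈ 0.08784.

8.78%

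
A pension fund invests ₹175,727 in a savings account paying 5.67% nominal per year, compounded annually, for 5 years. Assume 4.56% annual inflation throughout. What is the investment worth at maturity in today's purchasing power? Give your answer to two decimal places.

Nominal value at maturity: ₹175,727 × (1 + 5.67%)^5 ≈ ₹231,524.54.
Price-level factor over 5 years: (1 + 4.56%)^5 ≈ 1.2497636040.
The maturity value deflated by that factor is the answer in today's purchasing power.

₹185,254.67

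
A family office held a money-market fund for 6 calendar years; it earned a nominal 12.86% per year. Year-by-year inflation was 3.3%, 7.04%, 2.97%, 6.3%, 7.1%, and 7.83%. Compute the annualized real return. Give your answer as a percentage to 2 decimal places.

Cumulative inflation factor: 1.033 × 1.0704 × 1.0297 × 1.063 × 1.071 × 1.0783 ≈ 1.39772.
Nominal growth factor: 2.06652. Real growth factor = 2.06652 / 1.39772 ≈ 1.47850.
Annualized: 1.47850^(1/6) − 1 ≈ 0.06734.

6.73%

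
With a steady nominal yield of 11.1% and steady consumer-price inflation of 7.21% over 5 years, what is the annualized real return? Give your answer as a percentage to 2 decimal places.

With constant rates the annual real return is the same each year: (1+11.1%)/(1+7.21%) − 1 = 0.03628.

3.63%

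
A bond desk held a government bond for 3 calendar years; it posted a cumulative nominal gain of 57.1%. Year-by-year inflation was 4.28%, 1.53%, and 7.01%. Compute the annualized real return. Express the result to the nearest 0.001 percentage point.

Cumulative inflation factor: 1.0428 × 1.0153 × 1.0701 ≈ 1.13297.
Nominal growth factor: 1.57100. Real growth factor = 1.57100 / 1.13297 ≈ 1.38662.
Annualized: 1.38662^(1/3) − 1 ≈ 0.11511.

11.511%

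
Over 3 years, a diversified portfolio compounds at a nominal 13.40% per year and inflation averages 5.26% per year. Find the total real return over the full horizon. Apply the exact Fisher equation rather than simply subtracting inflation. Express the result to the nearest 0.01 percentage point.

25.04%

The annual real rate is (1+13.40%)/(1+5.26%) − 1 = 7.7332%.
Compounded over 3 years: (1 + 0.077332)^3 − 1 ≈ 0.25040.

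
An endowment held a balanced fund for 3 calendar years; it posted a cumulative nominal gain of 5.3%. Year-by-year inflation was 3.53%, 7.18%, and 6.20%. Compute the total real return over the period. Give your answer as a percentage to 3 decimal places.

Cumulative inflation factor: 1.0353 × 1.0718 × 1.0620 ≈ 1.17843.
Nominal growth factor: 1.05300. Real growth factor = 1.05300 / 1.17843 ≈ 0.89356.
Total real return ≈ -10.6440%.

-10.644%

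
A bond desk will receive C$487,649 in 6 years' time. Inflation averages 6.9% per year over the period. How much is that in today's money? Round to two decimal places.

C$326,769.19

Price-level factor over 6 years: (1 + 6.9%)^6 ≈ 1.4923346789.
Purchasing power today: C$487,649 divided by that factor.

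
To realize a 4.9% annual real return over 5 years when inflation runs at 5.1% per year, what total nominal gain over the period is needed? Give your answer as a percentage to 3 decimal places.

62.889%

Required annual nominal rate: (1+4.9%)(1+5.1%) − 1 = 10.2499%.
Cumulative over 5 years: (1 + 0.102499)^5 − 1 ≈ 0.62889.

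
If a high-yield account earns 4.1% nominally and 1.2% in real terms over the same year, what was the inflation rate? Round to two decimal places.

2.87%

From (1+r_nom) = (1+r_real)(1+π), we get 1+π = (1 + 4.1%)/(1 + 1.2%) = 1.041/1.012 ≈ 1.02866.
So π ≈ 2.8656%.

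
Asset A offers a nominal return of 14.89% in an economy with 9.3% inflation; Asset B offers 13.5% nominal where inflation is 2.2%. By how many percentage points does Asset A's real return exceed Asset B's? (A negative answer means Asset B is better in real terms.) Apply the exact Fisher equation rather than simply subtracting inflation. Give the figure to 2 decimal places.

Asset A real return: 1.1489/1.093 − 1 = 5.114%.
Asset B real return: 1.135/1.022 − 1 = 11.057%.
Difference: 5.114 − 11.057 = -5.943 pp.

-5.94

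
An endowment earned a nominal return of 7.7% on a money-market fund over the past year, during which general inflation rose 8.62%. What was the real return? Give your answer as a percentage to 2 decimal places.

-0.85%

Real return via the Fisher equation: (1 + 7.7%)/(1 + 8.62%) − 1 = 1.077/1.0862 − 1 ≈ -0.00847.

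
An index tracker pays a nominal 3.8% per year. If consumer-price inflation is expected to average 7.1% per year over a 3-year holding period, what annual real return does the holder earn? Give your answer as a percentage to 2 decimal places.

-3.08%

With constant rates the annual real return is the same each year: (1+3.8%)/(1+7.1%) − 1 = -0.03081.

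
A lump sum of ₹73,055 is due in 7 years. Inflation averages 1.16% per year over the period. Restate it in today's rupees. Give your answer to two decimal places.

Price-level factor over 7 years: (1 + 1.16%)^7 ≈ 1.0840810295.
Purchasing power today: ₹73,055 divided by that factor.

₹67,388.87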